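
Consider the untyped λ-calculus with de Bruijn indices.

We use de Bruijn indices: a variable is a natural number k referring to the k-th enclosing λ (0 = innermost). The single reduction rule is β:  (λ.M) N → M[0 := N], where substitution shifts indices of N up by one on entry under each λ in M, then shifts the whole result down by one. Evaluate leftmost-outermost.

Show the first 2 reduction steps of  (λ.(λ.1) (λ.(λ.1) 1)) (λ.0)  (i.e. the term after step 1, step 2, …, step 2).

  start: (λ.(λ.1) (λ.(λ.1) 1)) (λ.0)
  step 1: (λ.λ.0) (λ.(λ.1) (λ.0))
  step 2: λ.0

Answer: after 2 steps: λ.0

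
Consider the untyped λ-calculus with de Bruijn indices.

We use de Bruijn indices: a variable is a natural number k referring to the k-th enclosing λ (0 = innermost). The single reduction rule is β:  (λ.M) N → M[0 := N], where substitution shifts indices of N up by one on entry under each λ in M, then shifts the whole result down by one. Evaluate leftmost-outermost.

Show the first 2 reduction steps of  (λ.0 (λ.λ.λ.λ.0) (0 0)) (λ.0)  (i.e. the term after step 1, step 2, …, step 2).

  start: (λ.0 (λ.λ.λ.λ.0) (0 0)) (λ.0)
  [1] (λ.0) (λ.λ.λ.λ.0) ((λ.0) (λ.0))
  [2] (λ.λ.λ.λ.0) ((λ.0) (λ.0))

Answer: after 2 steps: (λ.λ.λ.λ.0) ((λ.0) (λ.0))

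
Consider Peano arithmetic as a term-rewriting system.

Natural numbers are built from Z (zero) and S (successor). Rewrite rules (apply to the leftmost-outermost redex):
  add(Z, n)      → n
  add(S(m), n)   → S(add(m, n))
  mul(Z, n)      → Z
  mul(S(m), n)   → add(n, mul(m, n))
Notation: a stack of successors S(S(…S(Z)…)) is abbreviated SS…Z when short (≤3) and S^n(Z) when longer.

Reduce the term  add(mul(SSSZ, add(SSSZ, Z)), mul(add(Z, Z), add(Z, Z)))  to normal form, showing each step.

  start: add(mul(SSSZ, add(SSSZ, Z)), mul(add(Z, Z), add(Z, Z)))
  step 1: add(add(add(SSSZ, Z), mul(SSZ, add(SSSZ, Z))), mul(add(Z, Z), add(Z, Z)))
  step 2: add(add(S(add(SSZ, Z)), mul(SSZ, add(SSSZ, Z))), mul(add(Z, Z), add(Z, Z)))
  step 3: add(S(add(add(SSZ, Z), mul(SSZ, add(SSSZ, Z)))), mul(add(Z, Z), add(Z, Z)))
  step 4: S(add(add(add(SSZ, Z), mul(SSZ, add(SSSZ, Z))), mul(add(Z, Z), add(Z, Z))))
  step 5: S(add(add(S(add(SZ, Z)), mul(SSZ, add(SSSZ, Z))), mul(add(Z, Z), add(Z, Z))))
  step 6: S(add(S(add(add(SZ, Z), mul(SSZ, add(SSSZ, Z)))), mul(add(Z, Z), add(Z, Z))))
  step 7: S(S(add(add(add(SZ, Z), mul(SSZ, add(SSSZ, Z))), mul(add(Z, Z), add(Z, Z)))))
  step 8: S(S(add(add(S(add(Z, Z)), mul(SSZ, add(SSSZ, Z))), mul(add(Z, Z), add(Z, Z)))))
  step 9: S(S(add(S(add(add(Z, Z), mul(SSZ, add(SSSZ, Z)))), mul(add(Z, Z), add(Z, Z)))))
  step 10: S(S(S(add(add(add(Z, Z), mul(SSZ, add(SSSZ, Z))), mul(add(Z, Z), add(Z, Z))))))
  step 11: S(S(S(add(add(Z, mul(SSZ, add(SSSZ, Z))), mul(add(Z, Z), add(Z, Z))))))
  step 12: S(S(S(add(mul(SSZ, add(SSSZ, Z)), mul(add(Z, Z), add(Z, Z))))))
  step 13: S(S(S(add(add(add(SSSZ, Z), mul(SZ, add(SSSZ, Z))), mul(add(Z, Z), add(Z, Z))))))
  step 14: S(S(S(add(add(S(add(SSZ, Z)), mul(SZ, add(SSSZ, Z))), mul(add(Z, Z), add(Z, Z))))))
  step 15: S(S(S(add(S(add(add(SSZ, Z), mul(SZ, add(SSSZ, Z)))), mul(add(Z, Z), add(Z, Z))))))
  step 16: S(S(S(S(add(add(add(SSZ, Z), mul(SZ, add(SSSZ, Z))), mul(add(Z, Z), add(Z, Z)))))))
  step 17: S(S(S(S(add(add(S(add(SZ, Z)), mul(SZ, add(SSSZ, Z))), mul(add(Z, Z), add(Z, Z)))))))
  step 18: S(S(S(S(add(S(add(add(SZ, Z), mul(SZ, add(SSSZ, Z)))), mul(add(Z, Z), add(Z, Z)))))))
  step 19: S(S(S(S(S(add(add(add(SZ, Z), mul(SZ, add(SSSZ, Z))), mul(add(Z, Z), add(Z, Z))))))))
  step 20: S(S(S(S(S(add(add(S(add(Z, Z)), mul(SZ, add(SSSZ, Z))), mul(add(Z, Z), add(Z, Z))))))))
  step 21: S(S(S(S(S(add(S(add(add(Z, Z), mul(SZ, add(SSSZ, Z)))), mul(add(Z, Z), add(Z, Z))))))))
  step 22: S(S(S(S(S(S(add(add(add(Z, Z), mul(SZ, add(SSSZ, Z))), mul(add(Z, Z), add(Z, Z)))))))))
  step 23: S(S(S(S(S(S(add(add(Z, mul(SZ, add(SSSZ, Z))), mul(add(Z, Z), add(Z, Z)))))))))
  step 24: S(S(S(S(S(S(add(mul(SZ, add(SSSZ, Z)), mul(add(Z, Z), add(Z, Z)))))))))
  step 25: S(S(S(S(S(S(add(add(add(SSSZ, Z), mul(Z, add(SSSZ, Z))), mul(add(Z, Z), add(Z, Z)))))))))
  step 26: S(S(S(S(S(S(add(add(S(add(SSZ, Z)), mul(Z, add(SSSZ, Z))), mul(add(Z, Z), add(Z, Z)))))))))
  step 27: S(S(S(S(S(S(add(S(add(add(SSZ, Z), mul(Z, add(SSSZ, Z)))), mul(add(Z, Z), add(Z, Z)))))))))
  step 28: S(S(S(S(S(S(S(add(add(add(SSZ, Z), mul(Z, add(SSSZ, Z))), mul(add(Z, Z), add(Z, Z))))))))))
  step 29: S(S(S(S(S(S(S(add(add(S(add(SZ, Z)), mul(Z, add(SSSZ, Z))), mul(add(Z, Z), add(Z, Z))))))))))
  step 30: S(S(S(S(S(S(S(add(S(add(add(SZ, Z), mul(Z, add(SSSZ, Z)))), mul(add(Z, Z), add(Z, Z))))))))))
  step 31: S(S(S(S(S(S(S(S(add(add(add(SZ, Z), mul(Z, add(SSSZ, Z))), mul(add(Z, Z), add(Z, Z)))))))))))
  step 32: S(S(S(S(S(S(S(S(add(add(S(add(Z, Z)), mul(Z, add(SSSZ, Z))), mul(add(Z, Z), add(Z, Z)))))))))))
  step 33: S(S(S(S(S(S(S(S(add(S(add(add(Z, Z), mul(Z, add(SSSZ, Z)))), mul(add(Z, Z), add(Z, Z)))))))))))
  step 34: S(S(S(S(S(S(S(S(S(add(add(add(Z, Z), mul(Z, add(SSSZ, Z))), mul(add(Z, Z), add(Z, Z))))))))))))
  step 35: S(S(S(S(S(S(S(S(S(add(add(Z, mul(Z, add(SSSZ, Z))), mul(add(Z, Z), add(Z, Z))))))))))))
  step 36: S(S(S(S(S(S(S(S(S(add(mul(Z, add(SSSZ, Z)), mul(add(Z, Z), add(Z, Z))))))))))))
  step 37: S(S(S(S(S(S(S(S(S(add(Z, mul(add(Z, Z), add(Z, Z))))))))))))
  step 38: S(S(S(S(S(S(S(S(S(mul(add(Z, Z), add(Z, Z)))))))))))
  step 39: S(S(S(S(S(S(S(S(S(mul(Z, add(Z, Z)))))))))))
  step 40: S^9(Z)

Answer: normal form = S^9(Z)  (in 40 steps)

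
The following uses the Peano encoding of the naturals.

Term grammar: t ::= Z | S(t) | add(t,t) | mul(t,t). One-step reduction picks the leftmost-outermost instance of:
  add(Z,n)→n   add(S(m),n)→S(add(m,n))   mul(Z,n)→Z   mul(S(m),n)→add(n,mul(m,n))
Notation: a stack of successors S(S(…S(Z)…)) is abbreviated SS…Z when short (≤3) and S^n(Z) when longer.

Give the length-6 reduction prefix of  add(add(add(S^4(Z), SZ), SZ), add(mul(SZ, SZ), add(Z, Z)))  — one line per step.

Answer: after 6 steps: S(S(add(add(add(SSZ, SZ), SZ), add(mul(SZ, SZ), add(Z, Z)))))

Working:
  start: add(add(add(S^4(Z), SZ), SZ), add(mul(SZ, SZ), add(Z, Z)))
  [1] add(add(S(add(SSSZ, SZ)), SZ), add(mul(SZ, SZ), add(Z, Z)))
  [2] add(S(add(add(SSSZ, SZ), SZ)), add(mul(SZ, SZ), add(Z, Z)))
  [3] S(add(add(add(SSSZ, SZ), SZ), add(mul(SZ, SZ), add(Z, Z))))
  [4] S(add(add(S(add(SSZ, SZ)), SZ), add(mul(SZ, SZ), add(Z, Z))))
  [5] S(add(S(add(add(SSZ, SZ), SZ)), add(mul(SZ, SZ), add(Z, Z))))
  [6] S(S(add(add(add(SSZ, SZ), SZ), add(mul(SZ, SZ), add(Z, Z)))))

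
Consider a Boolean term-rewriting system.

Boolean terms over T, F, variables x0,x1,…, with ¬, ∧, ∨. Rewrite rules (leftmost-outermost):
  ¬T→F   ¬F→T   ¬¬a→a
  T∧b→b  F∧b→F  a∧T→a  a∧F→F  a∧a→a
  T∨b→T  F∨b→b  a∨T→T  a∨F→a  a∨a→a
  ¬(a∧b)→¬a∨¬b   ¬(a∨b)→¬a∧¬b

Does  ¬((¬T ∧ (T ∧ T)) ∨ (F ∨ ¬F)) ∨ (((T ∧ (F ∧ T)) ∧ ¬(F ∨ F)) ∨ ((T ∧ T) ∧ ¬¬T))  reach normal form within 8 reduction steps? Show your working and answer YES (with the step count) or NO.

Answer: NO — after 8 steps the term is ¬¬F ∨ (((T ∧ (F ∧ T)) ∧ ¬(F ∨ F)) ∨ ((T ∧ T) ∧ ¬¬T)), not yet normal

Derivation:
  start: ¬((¬T ∧ (T ∧ T)) ∨ (F ∨ ¬F)) ∨ (((T ∧ (F ∧ T)) ∧ ¬(F ∨ F)) ∨ ((T ∧ T) ∧ ¬¬T))
  step 1: (¬(¬T ∧ (T ∧ T)) ∧ ¬(F ∨ ¬F)) ∨ (((T ∧ (F ∧ T)) ∧ ¬(F ∨ F)) ∨ ((T ∧ T) ∧ ¬¬T))
  step 2: ((¬¬T ∨ ¬(T ∧ T)) ∧ ¬(F ∨ ¬F)) ∨ (((T ∧ (F ∧ T)) ∧ ¬(F ∨ F)) ∨ ((T ∧ T) ∧ ¬¬T))
  step 3: ((T ∨ ¬(T ∧ T)) ∧ ¬(F ∨ ¬F)) ∨ (((T ∧ (F ∧ T)) ∧ ¬(F ∨ F)) ∨ ((T ∧ T) ∧ ¬¬T))
  step 4: (T ∧ ¬(F ∨ ¬F)) ∨ (((T ∧ (F ∧ T)) ∧ ¬(F ∨ F)) ∨ ((T ∧ T) ∧ ¬¬T))
  step 5: ¬(F ∨ ¬F) ∨ (((T ∧ (F ∧ T)) ∧ ¬(F ∨ F)) ∨ ((T ∧ T) ∧ ¬¬T))
  step 6: (¬F ∧ ¬¬F) ∨ (((T ∧ (F ∧ T)) ∧ ¬(F ∨ F)) ∨ ((T ∧ T) ∧ ¬¬T))
  step 7: (T ∧ ¬¬F) ∨ (((T ∧ (F ∧ T)) ∧ ¬(F ∨ F)) ∨ ((T ∧ T) ∧ ¬¬T))
  step 8: ¬¬F ∨ (((T ∧ (F ∧ T)) ∧ ¬(F ∨ F)) ∨ ((T ∧ T) ∧ ¬¬T))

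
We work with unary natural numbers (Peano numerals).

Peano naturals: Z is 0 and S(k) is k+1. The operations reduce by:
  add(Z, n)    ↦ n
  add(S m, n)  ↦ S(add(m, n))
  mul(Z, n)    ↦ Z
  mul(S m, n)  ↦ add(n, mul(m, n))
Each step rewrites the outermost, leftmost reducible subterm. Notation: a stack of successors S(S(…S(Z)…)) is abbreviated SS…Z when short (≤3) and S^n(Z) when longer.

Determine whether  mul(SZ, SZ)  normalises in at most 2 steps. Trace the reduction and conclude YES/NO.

  start: mul(SZ, SZ)
  step 1: add(SZ, mul(Z, SZ))
  step 2: S(add(Z, mul(Z, SZ)))

Answer: NO — after 2 steps the term is S(add(Z, mul(Z, SZ))), not yet normal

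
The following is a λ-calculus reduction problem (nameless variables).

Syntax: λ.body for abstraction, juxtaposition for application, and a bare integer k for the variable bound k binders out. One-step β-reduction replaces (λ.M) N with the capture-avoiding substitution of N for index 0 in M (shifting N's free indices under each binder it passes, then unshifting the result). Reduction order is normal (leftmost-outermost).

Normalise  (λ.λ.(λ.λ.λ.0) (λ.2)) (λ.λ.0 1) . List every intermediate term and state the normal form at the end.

Answer: normal form = λ.λ.λ.0  (in 2 steps)

Reduction:
  start: (λ.λ.(λ.λ.λ.0) (λ.2)) (λ.λ.0 1)
  [1] λ.(λ.λ.λ.0) (λ.λ.λ.0 1)
  [2] λ.λ.λ.0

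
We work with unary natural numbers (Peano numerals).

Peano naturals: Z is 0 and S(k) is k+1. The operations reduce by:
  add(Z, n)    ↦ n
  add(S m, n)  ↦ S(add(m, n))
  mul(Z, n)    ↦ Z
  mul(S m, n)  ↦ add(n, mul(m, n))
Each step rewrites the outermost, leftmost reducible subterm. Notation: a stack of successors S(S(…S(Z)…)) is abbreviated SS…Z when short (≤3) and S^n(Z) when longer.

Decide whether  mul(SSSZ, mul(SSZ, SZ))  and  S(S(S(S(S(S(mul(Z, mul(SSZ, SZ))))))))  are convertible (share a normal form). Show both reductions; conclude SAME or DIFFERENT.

Term A:
  start: mul(SSSZ, mul(SSZ, SZ))
  [1] add(mul(SSZ, SZ), mul(SSZ, mul(SSZ, SZ)))
  [2] add(add(SZ, mul(SZ, SZ)), mul(SSZ, mul(SSZ, SZ)))
  [3] add(S(add(Z, mul(SZ, SZ))), mul(SSZ, mul(SSZ, SZ)))
  [4] S(add(add(Z, mul(SZ, SZ)), mul(SSZ, mul(SSZ, SZ))))
  [5] S(add(mul(SZ, SZ), mul(SSZ, mul(SSZ, SZ))))
  [6] S(add(add(SZ, mul(Z, SZ)), mul(SSZ, mul(SSZ, SZ))))
  [7] S(add(S(add(Z, mul(Z, SZ))), mul(SSZ, mul(SSZ, SZ))))
  [8] S(S(add(add(Z, mul(Z, SZ)), mul(SSZ, mul(SSZ, SZ)))))
  [9] S(S(add(mul(Z, SZ), mul(SSZ, mul(SSZ, SZ)))))
  [10] S(S(add(Z, mul(SSZ, mul(SSZ, SZ)))))
  [11] S(S(mul(SSZ, mul(SSZ, SZ))))
  [12] S(S(add(mul(SSZ, SZ), mul(SZ, mul(SSZ, SZ)))))
  [13] S(S(add(add(SZ, mul(SZ, SZ)), mul(SZ, mul(SSZ, SZ)))))
  [14] S(S(add(S(add(Z, mul(SZ, SZ))), mul(SZ, mul(SSZ, SZ)))))
  [15] S(S(S(add(add(Z, mul(SZ, SZ)), mul(SZ, mul(SSZ, SZ))))))
  [16] S(S(S(add(mul(SZ, SZ), mul(SZ, mul(SSZ, SZ))))))
  [17] S(S(S(add(add(SZ, mul(Z, SZ)), mul(SZ, mul(SSZ, SZ))))))
  [18] S(S(S(add(S(add(Z, mul(Z, SZ))), mul(SZ, mul(SSZ, SZ))))))
  [19] S(S(S(S(add(add(Z, mul(Z, SZ)), mul(SZ, mul(SSZ, SZ)))))))
  [20] S(S(S(S(add(mul(Z, SZ), mul(SZ, mul(SSZ, SZ)))))))
  [21] S(S(S(S(add(Z, mul(SZ, mul(SSZ, SZ)))))))
  [22] S(S(S(S(mul(SZ, mul(SSZ, SZ))))))
  [23] S(S(S(S(add(mul(SSZ, SZ), mul(Z, mul(SSZ, SZ)))))))
  [24] S(S(S(S(add(add(SZ, mul(SZ, SZ)), mul(Z, mul(SSZ, SZ)))))))
  [25] S(S(S(S(add(S(add(Z, mul(SZ, SZ))), mul(Z, mul(SSZ, SZ)))))))
  [26] S(S(S(S(S(add(add(Z, mul(SZ, SZ)), mul(Z, mul(SSZ, SZ))))))))
  [27] S(S(S(S(S(add(mul(SZ, SZ), mul(Z, mul(SSZ, SZ))))))))
  [28] S(S(S(S(S(add(add(SZ, mul(Z, SZ)), mul(Z, mul(SSZ, SZ))))))))
  [29] S(S(S(S(S(add(S(add(Z, mul(Z, SZ))), mul(Z, mul(SSZ, SZ))))))))
  [30] S(S(S(S(S(S(add(add(Z, mul(Z, SZ)), mul(Z, mul(SSZ, SZ)))))))))
  [31] S(S(S(S(S(S(add(mul(Z, SZ), mul(Z, mul(SSZ, SZ)))))))))
  [32] S(S(S(S(S(S(add(Z, mul(Z, mul(SSZ, SZ)))))))))
  [33] S(S(S(S(S(S(mul(Z, mul(SSZ, SZ))))))))
  [34] S^6(Z)

Term B:
  start: S(S(S(S(S(S(mul(Z, mul(SSZ, SZ))))))))
  [1] S^6(Z)

Answer: SAME — A ⇓ S^6(Z), B ⇓ S^6(Z)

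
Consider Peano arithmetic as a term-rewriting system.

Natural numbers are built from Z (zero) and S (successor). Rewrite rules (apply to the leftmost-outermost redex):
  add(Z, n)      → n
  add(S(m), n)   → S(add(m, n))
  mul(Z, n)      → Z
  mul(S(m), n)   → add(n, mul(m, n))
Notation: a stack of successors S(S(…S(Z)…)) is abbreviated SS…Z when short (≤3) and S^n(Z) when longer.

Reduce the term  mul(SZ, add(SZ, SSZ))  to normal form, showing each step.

  start: mul(SZ, add(SZ, SSZ))
  [1] add(add(SZ, SSZ), mul(Z, add(SZ, SSZ)))
  [2] add(S(add(Z, SSZ)), mul(Z, add(SZ, SSZ)))
  [3] S(add(add(Z, SSZ), mul(Z, add(SZ, SSZ))))
  [4] S(add(SSZ, mul(Z, add(SZ, SSZ))))
  [5] S(S(add(SZ, mul(Z, add(SZ, SSZ)))))
  [6] S(S(S(add(Z, mul(Z, add(SZ, SSZ))))))
  [7] S(S(S(mul(Z, add(SZ, SSZ)))))
  [8] SSSZ

Answer: normal form = SSSZ  (in 8 steps)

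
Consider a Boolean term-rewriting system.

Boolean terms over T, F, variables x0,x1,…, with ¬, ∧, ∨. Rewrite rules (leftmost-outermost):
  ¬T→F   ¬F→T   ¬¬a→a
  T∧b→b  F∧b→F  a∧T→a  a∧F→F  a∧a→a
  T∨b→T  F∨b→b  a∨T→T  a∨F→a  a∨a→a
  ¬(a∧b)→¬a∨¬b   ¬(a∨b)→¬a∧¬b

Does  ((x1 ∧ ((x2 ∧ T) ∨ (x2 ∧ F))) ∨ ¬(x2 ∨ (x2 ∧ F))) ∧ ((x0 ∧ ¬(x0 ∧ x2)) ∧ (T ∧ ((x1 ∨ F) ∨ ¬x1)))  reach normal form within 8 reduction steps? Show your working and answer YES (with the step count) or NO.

  start: ((x1 ∧ ((x2 ∧ T) ∨ (x2 ∧ F))) ∨ ¬(x2 ∨ (x2 ∧ F))) ∧ ((x0 ∧ ¬(x0 ∧ x2)) ∧ (T ∧ ((x1 ∨ F) ∨ ¬x1)))
  [1] ((x1 ∧ (x2 ∨ (x2 ∧ F))) ∨ ¬(x2 ∨ (x2 ∧ F))) ∧ ((x0 ∧ ¬(x0 ∧ x2)) ∧ (T ∧ ((x1 ∨ F) ∨ ¬x1)))
  [2] ((x1 ∧ (x2 ∨ F)) ∨ ¬(x2 ∨ (x2 ∧ F))) ∧ ((x0 ∧ ¬(x0 ∧ x2)) ∧ (T ∧ ((x1 ∨ F) ∨ ¬x1)))
  [3] ((x1 ∧ x2) ∨ ¬(x2 ∨ (x2 ∧ F))) ∧ ((x0 ∧ ¬(x0 ∧ x2)) ∧ (T ∧ ((x1 ∨ F) ∨ ¬x1)))
  [4] ((x1 ∧ x2) ∨ (¬x2 ∧ ¬(x2 ∧ F))) ∧ ((x0 ∧ ¬(x0 ∧ x2)) ∧ (T ∧ ((x1 ∨ F) ∨ ¬x1)))
  [5] ((x1 ∧ x2) ∨ (¬x2 ∧ (¬x2 ∨ ¬F))) ∧ ((x0 ∧ ¬(x0 ∧ x2)) ∧ (T ∧ ((x1 ∨ F) ∨ ¬x1)))
  [6] ((x1 ∧ x2) ∨ (¬x2 ∧ (¬x2 ∨ T))) ∧ ((x0 ∧ ¬(x0 ∧ x2)) ∧ (T ∧ ((x1 ∨ F) ∨ ¬x1)))
  [7] ((x1 ∧ x2) ∨ (¬x2 ∧ T)) ∧ ((x0 ∧ ¬(x0 ∧ x2)) ∧ (T ∧ ((x1 ∨ F) ∨ ¬x1)))
  [8] ((x1 ∧ x2) ∨ ¬x2) ∧ ((x0 ∧ ¬(x0 ∧ x2)) ∧ (T ∧ ((x1 ∨ F) ∨ ¬x1)))

Answer: NO — after 8 steps the term is ((x1 ∧ x2) ∨ ¬x2) ∧ ((x0 ∧ ¬(x0 ∧ x2)) ∧ (T ∧ ((x1 ∨ F) ∨ ¬x1))), not yet normal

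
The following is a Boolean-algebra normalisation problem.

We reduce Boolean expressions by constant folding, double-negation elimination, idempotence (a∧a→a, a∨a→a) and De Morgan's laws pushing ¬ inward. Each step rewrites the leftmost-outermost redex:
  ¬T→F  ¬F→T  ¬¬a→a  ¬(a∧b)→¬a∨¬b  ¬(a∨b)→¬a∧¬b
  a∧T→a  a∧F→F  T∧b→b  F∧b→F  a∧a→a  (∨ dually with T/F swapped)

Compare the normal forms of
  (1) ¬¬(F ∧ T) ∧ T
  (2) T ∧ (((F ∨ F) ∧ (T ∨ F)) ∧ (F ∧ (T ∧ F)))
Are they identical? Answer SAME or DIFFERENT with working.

Term A:
  start: ¬¬(F ∧ T) ∧ T
  step 1: ¬¬(F ∧ T)
  step 2: F ∧ T
  step 3: F

Term B:
  start: T ∧ (((F ∨ F) ∧ (T ∨ F)) ∧ (F ∧ (T ∧ F)))
  step 1: ((F ∨ F) ∧ (T ∨ F)) ∧ (F ∧ (T ∧ F))
  step 2: (F ∧ (T ∨ F)) ∧ (F ∧ (T ∧ F))
  step 3: F ∧ (F ∧ (T ∧ F))
  step 4: F

Answer: SAME — A ⇓ F, B ⇓ F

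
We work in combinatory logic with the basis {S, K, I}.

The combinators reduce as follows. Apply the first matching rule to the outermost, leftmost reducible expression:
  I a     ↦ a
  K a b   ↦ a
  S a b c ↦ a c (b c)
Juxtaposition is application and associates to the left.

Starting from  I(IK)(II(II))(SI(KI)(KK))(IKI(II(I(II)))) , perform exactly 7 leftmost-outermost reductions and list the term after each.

Answer: after 7 steps: IKI(II(I(II)))

Reduction:
  start: I(IK)(II(II))(SI(KI)(KK))(IKI(II(I(II))))
  [1] IK(II(II))(SI(KI)(KK))(IKI(II(I(II))))
  [2] K(II(II))(SI(KI)(KK))(IKI(II(I(II))))
  [3] II(II)(IKI(II(I(II))))
  [4] I(II)(IKI(II(I(II))))
  [5] II(IKI(II(I(II))))
  [6] I(IKI(II(I(II))))
  [7] IKI(II(I(II)))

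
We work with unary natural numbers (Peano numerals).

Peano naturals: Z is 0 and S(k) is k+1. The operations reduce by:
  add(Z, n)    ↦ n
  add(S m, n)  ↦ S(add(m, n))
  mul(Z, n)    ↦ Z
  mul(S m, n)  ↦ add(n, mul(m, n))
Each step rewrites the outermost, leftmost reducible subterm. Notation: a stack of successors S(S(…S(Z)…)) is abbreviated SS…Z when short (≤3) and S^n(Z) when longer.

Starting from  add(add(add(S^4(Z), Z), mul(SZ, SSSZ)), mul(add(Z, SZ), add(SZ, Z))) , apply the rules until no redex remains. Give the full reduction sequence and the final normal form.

  start: add(add(add(S^4(Z), Z), mul(SZ, SSSZ)), mul(add(Z, SZ), add(SZ, Z)))
  step 1: add(add(S(add(SSSZ, Z)), mul(SZ, SSSZ)), mul(add(Z, SZ), add(SZ, Z)))
  step 2: add(S(add(add(SSSZ, Z), mul(SZ, SSSZ))), mul(add(Z, SZ), add(SZ, Z)))
  step 3: S(add(add(add(SSSZ, Z), mul(SZ, SSSZ)), mul(add(Z, SZ), add(SZ, Z))))
  step 4: S(add(add(S(add(SSZ, Z)), mul(SZ, SSSZ)), mul(add(Z, SZ), add(SZ, Z))))
  step 5: S(add(S(add(add(SSZ, Z), mul(SZ, SSSZ))), mul(add(Z, SZ), add(SZ, Z))))
  step 6: S(S(add(add(add(SSZ, Z), mul(SZ, SSSZ)), mul(add(Z, SZ), add(SZ, Z)))))
  step 7: S(S(add(add(S(add(SZ, Z)), mul(SZ, SSSZ)), mul(add(Z, SZ), add(SZ, Z)))))
  step 8: S(S(add(S(add(add(SZ, Z), mul(SZ, SSSZ))), mul(add(Z, SZ), add(SZ, Z)))))
  step 9: S(S(S(add(add(add(SZ, Z), mul(SZ, SSSZ)), mul(add(Z, SZ), add(SZ, Z))))))
  step 10: S(S(S(add(add(S(add(Z, Z)), mul(SZ, SSSZ)), mul(add(Z, SZ), add(SZ, Z))))))
  step 11: S(S(S(add(S(add(add(Z, Z), mul(SZ, SSSZ))), mul(add(Z, SZ), add(SZ, Z))))))
  step 12: S(S(S(S(add(add(add(Z, Z), mul(SZ, SSSZ)), mul(add(Z, SZ), add(SZ, Z)))))))
  step 13: S(S(S(S(add(add(Z, mul(SZ, SSSZ)), mul(add(Z, SZ), add(SZ, Z)))))))
  step 14: S(S(S(S(add(mul(SZ, SSSZ), mul(add(Z, SZ), add(SZ, Z)))))))
  step 15: S(S(S(S(add(add(SSSZ, mul(Z, SSSZ)), mul(add(Z, SZ), add(SZ, Z)))))))
  step 16: S(S(S(S(add(S(add(SSZ, mul(Z, SSSZ))), mul(add(Z, SZ), add(SZ, Z)))))))
  step 17: S(S(S(S(S(add(add(SSZ, mul(Z, SSSZ)), mul(add(Z, SZ), add(SZ, Z))))))))
  step 18: S(S(S(S(S(add(S(add(SZ, mul(Z, SSSZ))), mul(add(Z, SZ), add(SZ, Z))))))))
  step 19: S(S(S(S(S(S(add(add(SZ, mul(Z, SSSZ)), mul(add(Z, SZ), add(SZ, Z)))))))))
  step 20: S(S(S(S(S(S(add(S(add(Z, mul(Z, SSSZ))), mul(add(Z, SZ), add(SZ, Z)))))))))
  step 21: S(S(S(S(S(S(S(add(add(Z, mul(Z, SSSZ)), mul(add(Z, SZ), add(SZ, Z))))))))))
  step 22: S(S(S(S(S(S(S(add(mul(Z, SSSZ), mul(add(Z, SZ), add(SZ, Z))))))))))
  step 23: S(S(S(S(S(S(S(add(Z, mul(add(Z, SZ), add(SZ, Z))))))))))
  step 24: S(S(S(S(S(S(S(mul(add(Z, SZ), add(SZ, Z)))))))))
  step 25: S(S(S(S(S(S(S(mul(SZ, add(SZ, Z)))))))))
  step 26: S(S(S(S(S(S(S(add(add(SZ, Z), mul(Z, add(SZ, Z))))))))))
  step 27: S(S(S(S(S(S(S(add(S(add(Z, Z)), mul(Z, add(SZ, Z))))))))))
  step 28: S(S(S(S(S(S(S(S(add(add(Z, Z), mul(Z, add(SZ, Z)))))))))))
  step 29: S(S(S(S(S(S(S(S(add(Z, mul(Z, add(SZ, Z)))))))))))
  step 30: S(S(S(S(S(S(S(S(mul(Z, add(SZ, Z))))))))))
  step 31: S^8(Z)

Answer: normal form = S^8(Z)  (in 31 steps)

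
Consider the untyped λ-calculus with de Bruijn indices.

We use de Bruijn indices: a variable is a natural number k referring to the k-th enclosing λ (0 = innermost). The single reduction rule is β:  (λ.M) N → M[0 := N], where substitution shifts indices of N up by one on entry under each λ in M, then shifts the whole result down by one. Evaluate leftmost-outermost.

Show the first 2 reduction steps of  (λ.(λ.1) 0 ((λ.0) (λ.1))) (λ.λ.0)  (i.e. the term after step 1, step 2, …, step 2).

Answer: after 2 steps: (λ.λ.0) ((λ.0) (λ.λ.λ.0))

Derivation:
  start: (λ.(λ.1) 0 ((λ.0) (λ.1))) (λ.λ.0)
  step 1: (λ.λ.λ.0) (λ.λ.0) ((λ.0) (λ.λ.λ.0))
  step 2: (λ.λ.0) ((λ.0) (λ.λ.λ.0))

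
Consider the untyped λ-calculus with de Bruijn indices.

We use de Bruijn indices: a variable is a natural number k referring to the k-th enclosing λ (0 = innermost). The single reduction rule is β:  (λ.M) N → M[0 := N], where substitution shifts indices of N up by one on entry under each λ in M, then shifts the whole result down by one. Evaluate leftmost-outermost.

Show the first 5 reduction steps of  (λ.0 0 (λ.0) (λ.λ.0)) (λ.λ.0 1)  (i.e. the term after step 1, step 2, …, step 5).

  start: (λ.0 0 (λ.0) (λ.λ.0)) (λ.λ.0 1)
  →1  (λ.λ.0 1) (λ.λ.0 1) (λ.0) (λ.λ.0)
  →2  (λ.0 (λ.λ.0 1)) (λ.0) (λ.λ.0)
  →3  (λ.0) (λ.λ.0 1) (λ.λ.0)
  →4  (λ.λ.0 1) (λ.λ.0)
  →5  λ.0 (λ.λ.0)

Answer: after 5 steps: λ.0 (λ.λ.0)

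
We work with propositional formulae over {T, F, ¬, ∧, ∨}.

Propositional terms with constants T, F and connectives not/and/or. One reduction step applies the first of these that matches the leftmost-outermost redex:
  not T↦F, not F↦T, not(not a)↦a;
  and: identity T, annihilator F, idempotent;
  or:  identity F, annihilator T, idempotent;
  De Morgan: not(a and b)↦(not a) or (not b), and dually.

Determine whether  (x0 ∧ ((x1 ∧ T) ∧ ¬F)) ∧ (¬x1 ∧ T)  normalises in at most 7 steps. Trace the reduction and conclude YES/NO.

Answer: YES — reaches normal form (x0 ∧ x1) ∧ ¬x1 in 4 ≤ 7 steps

Working:
  start: (x0 ∧ ((x1 ∧ T) ∧ ¬F)) ∧ (¬x1 ∧ T)
  step 1: (x0 ∧ (x1 ∧ ¬F)) ∧ (¬x1 ∧ T)
  step 2: (x0 ∧ (x1 ∧ T)) ∧ (¬x1 ∧ T)
  step 3: (x0 ∧ x1) ∧ (¬x1 ∧ T)
  step 4: (x0 ∧ x1) ∧ ¬x1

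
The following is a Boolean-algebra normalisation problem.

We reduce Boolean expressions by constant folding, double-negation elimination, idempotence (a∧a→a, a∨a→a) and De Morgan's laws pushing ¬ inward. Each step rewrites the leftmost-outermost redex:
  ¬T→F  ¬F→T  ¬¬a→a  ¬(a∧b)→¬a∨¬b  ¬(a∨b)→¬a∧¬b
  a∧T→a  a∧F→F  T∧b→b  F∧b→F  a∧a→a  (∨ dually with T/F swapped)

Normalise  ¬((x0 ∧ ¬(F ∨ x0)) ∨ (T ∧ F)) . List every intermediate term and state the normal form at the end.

Answer: normal form = ¬x0 ∨ x0  (in 9 steps)

Reduction:
  start: ¬((x0 ∧ ¬(F ∨ x0)) ∨ (T ∧ F))
  step 1: ¬(x0 ∧ ¬(F ∨ x0)) ∧ ¬(T ∧ F)
  step 2: (¬x0 ∨ ¬¬(F ∨ x0)) ∧ ¬(T ∧ F)
  step 3: (¬x0 ∨ (F ∨ x0)) ∧ ¬(T ∧ F)
  step 4: (¬x0 ∨ x0) ∧ ¬(T ∧ F)
  step 5: (¬x0 ∨ x0) ∧ (¬T ∨ ¬F)
  step 6: (¬x0 ∨ x0) ∧ (F ∨ ¬F)
  step 7: (¬x0 ∨ x0) ∧ ¬F
  step 8: (¬x0 ∨ x0) ∧ T
  step 9: ¬x0 ∨ x0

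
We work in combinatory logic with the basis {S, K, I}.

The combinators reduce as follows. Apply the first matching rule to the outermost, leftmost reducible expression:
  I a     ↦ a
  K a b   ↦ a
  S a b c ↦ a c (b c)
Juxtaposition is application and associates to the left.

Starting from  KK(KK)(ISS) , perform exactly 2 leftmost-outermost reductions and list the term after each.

Answer: after 2 steps: K(SS)

Derivation:
  start: KK(KK)(ISS)
  [1] K(ISS)
  [2] K(SS)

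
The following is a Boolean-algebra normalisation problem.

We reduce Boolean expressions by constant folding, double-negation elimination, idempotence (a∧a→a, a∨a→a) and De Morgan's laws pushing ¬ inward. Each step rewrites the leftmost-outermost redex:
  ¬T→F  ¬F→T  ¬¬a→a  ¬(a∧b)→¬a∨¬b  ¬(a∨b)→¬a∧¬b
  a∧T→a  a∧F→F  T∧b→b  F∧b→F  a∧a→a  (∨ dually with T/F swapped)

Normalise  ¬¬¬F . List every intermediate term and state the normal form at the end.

  start: ¬¬¬F
  step 1: ¬F
  step 2: T

Answer: normal form = T  (in 2 steps)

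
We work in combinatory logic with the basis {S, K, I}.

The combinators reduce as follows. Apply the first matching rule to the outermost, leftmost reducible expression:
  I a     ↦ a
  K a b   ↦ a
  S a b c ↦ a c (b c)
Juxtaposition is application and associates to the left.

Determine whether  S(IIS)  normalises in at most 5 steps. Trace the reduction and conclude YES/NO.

  start: S(IIS)
  step 1: S(IS)
  step 2: SS

Answer: YES — reaches normal form SS in 2 ≤ 5 steps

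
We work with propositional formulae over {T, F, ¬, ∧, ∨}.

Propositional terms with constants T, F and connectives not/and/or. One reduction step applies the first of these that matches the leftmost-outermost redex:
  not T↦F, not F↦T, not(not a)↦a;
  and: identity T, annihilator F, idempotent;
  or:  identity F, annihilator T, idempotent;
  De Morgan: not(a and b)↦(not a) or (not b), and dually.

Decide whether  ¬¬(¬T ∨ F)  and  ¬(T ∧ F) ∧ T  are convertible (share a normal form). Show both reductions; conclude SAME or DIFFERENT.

Term A:
  start: ¬¬(¬T ∨ F)
  step 1: ¬T ∨ F
  step 2: ¬T
  step 3: F

Term B:
  start: ¬(T ∧ F) ∧ T
  step 1: ¬(T ∧ F)
  step 2: ¬T ∨ ¬F
  step 3: F ∨ ¬F
  step 4: ¬F
  step 5: T

Answer: DIFFERENT — A ⇓ F, B ⇓ T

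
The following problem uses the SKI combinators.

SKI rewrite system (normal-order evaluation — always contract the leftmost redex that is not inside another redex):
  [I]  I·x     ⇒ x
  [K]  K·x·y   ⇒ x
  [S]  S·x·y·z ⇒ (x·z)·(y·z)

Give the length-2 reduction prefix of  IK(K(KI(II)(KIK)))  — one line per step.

Answer: after 2 steps: K(K(I(KIK)))

Reduction:
  start: IK(K(KI(II)(KIK)))
  step 1: K(K(KI(II)(KIK)))
  step 2: K(K(I(KIK)))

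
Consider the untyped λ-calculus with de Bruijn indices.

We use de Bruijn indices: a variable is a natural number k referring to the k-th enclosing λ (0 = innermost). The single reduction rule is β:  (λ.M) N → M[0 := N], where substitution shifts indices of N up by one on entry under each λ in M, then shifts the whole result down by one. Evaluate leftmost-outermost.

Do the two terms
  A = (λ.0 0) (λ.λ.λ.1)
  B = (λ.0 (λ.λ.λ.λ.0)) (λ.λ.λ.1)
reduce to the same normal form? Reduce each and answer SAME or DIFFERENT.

Term A:
  start: (λ.0 0) (λ.λ.λ.1)
  →1  (λ.λ.λ.1) (λ.λ.λ.1)
  →2  λ.λ.1

Term B:
  start: (λ.0 (λ.λ.λ.λ.0)) (λ.λ.λ.1)
  →1  (λ.λ.λ.1) (λ.λ.λ.λ.0)
  →2  λ.λ.1

Answer: SAME — A ⇓ λ.λ.1, B ⇓ λ.λ.1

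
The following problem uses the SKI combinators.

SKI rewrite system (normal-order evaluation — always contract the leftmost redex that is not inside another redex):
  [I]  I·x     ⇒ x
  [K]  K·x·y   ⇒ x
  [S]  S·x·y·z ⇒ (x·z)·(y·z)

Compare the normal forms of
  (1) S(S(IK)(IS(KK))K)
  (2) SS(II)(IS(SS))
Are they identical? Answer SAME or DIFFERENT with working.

Answer: DIFFERENT — A ⇓ SK, B ⇓ S(S(SS))(S(SS))

Reduction:
Term A:
  start: S(S(IK)(IS(KK))K)
  →1  S(IKK(IS(KK)K))
  →2  S(KK(IS(KK)K))
  →3  SK

Term B:
  start: SS(II)(IS(SS))
  →1  S(IS(SS))(II(IS(SS)))
  →2  S(S(SS))(II(IS(SS)))
  →3  S(S(SS))(I(IS(SS)))
  →4  S(S(SS))(IS(SS))
  →5  S(S(SS))(S(SS))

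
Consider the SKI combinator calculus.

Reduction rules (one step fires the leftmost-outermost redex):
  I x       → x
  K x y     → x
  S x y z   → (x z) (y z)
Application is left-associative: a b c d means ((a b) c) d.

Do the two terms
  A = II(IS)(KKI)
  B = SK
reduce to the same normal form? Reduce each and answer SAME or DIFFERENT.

Term A:
  start: II(IS)(KKI)
  →1  I(IS)(KKI)
  →2  IS(KKI)
  →3  S(KKI)
  →4  SK

Term B:
  start: SK

Answer: SAME — A ⇓ SK, B ⇓ SK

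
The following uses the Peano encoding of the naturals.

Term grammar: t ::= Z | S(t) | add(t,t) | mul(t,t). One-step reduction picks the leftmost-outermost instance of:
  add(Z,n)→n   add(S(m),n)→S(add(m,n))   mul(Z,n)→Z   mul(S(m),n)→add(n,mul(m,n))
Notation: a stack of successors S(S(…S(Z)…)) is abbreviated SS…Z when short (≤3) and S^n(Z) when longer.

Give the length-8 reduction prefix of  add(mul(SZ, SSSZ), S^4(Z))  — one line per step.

Answer: after 8 steps: S(S(S(add(mul(Z, SSSZ), S^4(Z)))))

Working:
  start: add(mul(SZ, SSSZ), S^4(Z))
  →1  add(add(SSSZ, mul(Z, SSSZ)), S^4(Z))
  →2  add(S(add(SSZ, mul(Z, SSSZ))), S^4(Z))
  →3  S(add(add(SSZ, mul(Z, SSSZ)), S^4(Z)))
  →4  S(add(S(add(SZ, mul(Z, SSSZ))), S^4(Z)))
  →5  S(S(add(add(SZ, mul(Z, SSSZ)), S^4(Z))))
  →6  S(S(add(S(add(Z, mul(Z, SSSZ))), S^4(Z))))
  →7  S(S(S(add(add(Z, mul(Z, SSSZ)), S^4(Z)))))
  →8  S(S(S(add(mul(Z, SSSZ), S^4(Z)))))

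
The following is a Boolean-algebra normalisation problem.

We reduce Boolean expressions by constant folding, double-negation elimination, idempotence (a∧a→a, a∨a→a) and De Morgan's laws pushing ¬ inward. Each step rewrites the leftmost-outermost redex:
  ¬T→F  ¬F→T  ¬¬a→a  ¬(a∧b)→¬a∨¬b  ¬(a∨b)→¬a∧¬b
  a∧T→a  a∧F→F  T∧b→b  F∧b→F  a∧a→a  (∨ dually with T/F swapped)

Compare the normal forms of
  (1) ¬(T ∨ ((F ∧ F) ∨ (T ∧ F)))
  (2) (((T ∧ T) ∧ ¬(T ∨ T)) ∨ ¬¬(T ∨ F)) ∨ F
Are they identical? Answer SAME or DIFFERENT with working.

Answer: DIFFERENT — A ⇓ F, B ⇓ T

Derivation:
Term A:
  start: ¬(T ∨ ((F ∧ F) ∨ (T ∧ F)))
  step 1: ¬T ∧ ¬((F ∧ F) ∨ (T ∧ F))
  step 2: F ∧ ¬((F ∧ F) ∨ (T ∧ F))
  step 3: F

Term B:
  start: (((T ∧ T) ∧ ¬(T ∨ T)) ∨ ¬¬(T ∨ F)) ∨ F
  step 1: ((T ∧ T) ∧ ¬(T ∨ T)) ∨ ¬¬(T ∨ F)
  step 2: (T ∧ ¬(T ∨ T)) ∨ ¬¬(T ∨ F)
  step 3: ¬(T ∨ T) ∨ ¬¬(T ∨ F)
  step 4: (¬T ∧ ¬T) ∨ ¬¬(T ∨ F)
  step 5: ¬T ∨ ¬¬(T ∨ F)
  step 6: F ∨ ¬¬(T ∨ F)
  step 7: ¬¬(T ∨ F)
  step 8: T ∨ F
  step 9: T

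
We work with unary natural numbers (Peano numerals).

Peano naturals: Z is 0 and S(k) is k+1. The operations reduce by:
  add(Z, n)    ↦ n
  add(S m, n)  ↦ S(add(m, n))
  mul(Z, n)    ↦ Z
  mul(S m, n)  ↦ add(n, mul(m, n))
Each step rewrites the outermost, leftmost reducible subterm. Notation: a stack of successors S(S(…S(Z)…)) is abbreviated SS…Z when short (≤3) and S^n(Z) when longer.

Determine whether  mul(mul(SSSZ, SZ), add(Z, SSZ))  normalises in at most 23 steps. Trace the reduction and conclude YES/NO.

Answer: NO — after 23 steps the term is S(S(S(S(S(S(mul(add(Z, mul(Z, SZ)), add(Z, SSZ)))))))), not yet normal

Working:
  start: mul(mul(SSSZ, SZ), add(Z, SSZ))
  [1] mul(add(SZ, mul(SSZ, SZ)), add(Z, SSZ))
  [2] mul(S(add(Z, mul(SSZ, SZ))), add(Z, SSZ))
  [3] add(add(Z, SSZ), mul(add(Z, mul(SSZ, SZ)), add(Z, SSZ)))
  [4] add(SSZ, mul(add(Z, mul(SSZ, SZ)), add(Z, SSZ)))
  [5] S(add(SZ, mul(add(Z, mul(SSZ, SZ)), add(Z, SSZ))))
  [6] S(S(add(Z, mul(add(Z, mul(SSZ, SZ)), add(Z, SSZ)))))
  [7] S(S(mul(add(Z, mul(SSZ, SZ)), add(Z, SSZ))))
  [8] S(S(mul(mul(SSZ, SZ), add(Z, SSZ))))
  [9] S(S(mul(add(SZ, mul(SZ, SZ)), add(Z, SSZ))))
  [10] S(S(mul(S(add(Z, mul(SZ, SZ))), add(Z, SSZ))))
  [11] S(S(add(add(Z, SSZ), mul(add(Z, mul(SZ, SZ)), add(Z, SSZ)))))
  [12] S(S(add(SSZ, mul(add(Z, mul(SZ, SZ)), add(Z, SSZ)))))
  [13] S(S(S(add(SZ, mul(add(Z, mul(SZ, SZ)), add(Z, SSZ))))))
  [14] S(S(S(S(add(Z, mul(add(Z, mul(SZ, SZ)), add(Z, SSZ)))))))
  [15] S(S(S(S(mul(add(Z, mul(SZ, SZ)), add(Z, SSZ))))))
  [16] S(S(S(S(mul(mul(SZ, SZ), add(Z, SSZ))))))
  [17] S(S(S(S(mul(add(SZ, mul(Z, SZ)), add(Z, SSZ))))))
  [18] S(S(S(S(mul(S(add(Z, mul(Z, SZ))), add(Z, SSZ))))))
  [19] S(S(S(S(add(add(Z, SSZ), mul(add(Z, mul(Z, SZ)), add(Z, SSZ)))))))
  [20] S(S(S(S(add(SSZ, mul(add(Z, mul(Z, SZ)), add(Z, SSZ)))))))
  [21] S(S(S(S(S(add(SZ, mul(add(Z, mul(Z, SZ)), add(Z, SSZ))))))))
  [22] S(S(S(S(S(S(add(Z, mul(add(Z, mul(Z, SZ)), add(Z, SSZ)))))))))
  [23] S(S(S(S(S(S(mul(add(Z, mul(Z, SZ)), add(Z, SSZ))))))))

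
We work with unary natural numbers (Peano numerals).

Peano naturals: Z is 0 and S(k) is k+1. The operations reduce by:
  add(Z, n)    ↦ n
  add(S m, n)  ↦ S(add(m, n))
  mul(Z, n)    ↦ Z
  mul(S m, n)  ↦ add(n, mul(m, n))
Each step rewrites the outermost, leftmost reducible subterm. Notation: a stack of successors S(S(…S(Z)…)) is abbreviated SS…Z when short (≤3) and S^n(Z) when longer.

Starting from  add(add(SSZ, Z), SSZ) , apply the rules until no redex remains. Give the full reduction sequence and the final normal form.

Answer: normal form = S^4(Z)  (in 6 steps)

Working:
  start: add(add(SSZ, Z), SSZ)
  step 1: add(S(add(SZ, Z)), SSZ)
  step 2: S(add(add(SZ, Z), SSZ))
  step 3: S(add(S(add(Z, Z)), SSZ))
  step 4: S(S(add(add(Z, Z), SSZ)))
  step 5: S(S(add(Z, SSZ)))
  step 6: S^4(Z)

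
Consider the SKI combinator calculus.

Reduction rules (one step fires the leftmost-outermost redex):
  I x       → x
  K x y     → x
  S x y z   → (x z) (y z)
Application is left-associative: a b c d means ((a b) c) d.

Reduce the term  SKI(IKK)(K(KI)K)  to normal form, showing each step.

Answer: normal form = K  (in 4 steps)

Derivation:
  start: SKI(IKK)(K(KI)K)
  [1] K(IKK)(I(IKK))(K(KI)K)
  [2] IKK(K(KI)K)
  [3] KK(K(KI)K)
  [4] K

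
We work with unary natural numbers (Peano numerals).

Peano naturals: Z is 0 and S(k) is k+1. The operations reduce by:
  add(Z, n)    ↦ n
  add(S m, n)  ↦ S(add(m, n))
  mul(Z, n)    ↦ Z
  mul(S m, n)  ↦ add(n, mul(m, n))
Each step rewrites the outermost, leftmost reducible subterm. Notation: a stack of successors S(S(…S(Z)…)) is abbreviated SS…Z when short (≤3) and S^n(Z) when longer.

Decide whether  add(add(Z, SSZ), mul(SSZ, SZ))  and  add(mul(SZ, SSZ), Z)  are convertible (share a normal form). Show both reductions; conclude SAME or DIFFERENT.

Term A:
  start: add(add(Z, SSZ), mul(SSZ, SZ))
  step 1: add(SSZ, mul(SSZ, SZ))
  step 2: S(add(SZ, mul(SSZ, SZ)))
  step 3: S(S(add(Z, mul(SSZ, SZ))))
  step 4: S(S(mul(SSZ, SZ)))
  step 5: S(S(add(SZ, mul(SZ, SZ))))
  step 6: S(S(S(add(Z, mul(SZ, SZ)))))
  step 7: S(S(S(mul(SZ, SZ))))
  step 8: S(S(S(add(SZ, mul(Z, SZ)))))
  step 9: S(S(S(S(add(Z, mul(Z, SZ))))))
  step 10: S(S(S(S(mul(Z, SZ)))))
  step 11: S^4(Z)

Term B:
  start: add(mul(SZ, SSZ), Z)
  step 1: add(add(SSZ, mul(Z, SSZ)), Z)
  step 2: add(S(add(SZ, mul(Z, SSZ))), Z)
  step 3: S(add(add(SZ, mul(Z, SSZ)), Z))
  step 4: S(add(S(add(Z, mul(Z, SSZ))), Z))
  step 5: S(S(add(add(Z, mul(Z, SSZ)), Z)))
  step 6: S(S(add(mul(Z, SSZ), Z)))
  step 7: S(S(add(Z, Z)))
  step 8: SSZ

Answer: DIFFERENT — A ⇓ S^4(Z), B ⇓ SSZ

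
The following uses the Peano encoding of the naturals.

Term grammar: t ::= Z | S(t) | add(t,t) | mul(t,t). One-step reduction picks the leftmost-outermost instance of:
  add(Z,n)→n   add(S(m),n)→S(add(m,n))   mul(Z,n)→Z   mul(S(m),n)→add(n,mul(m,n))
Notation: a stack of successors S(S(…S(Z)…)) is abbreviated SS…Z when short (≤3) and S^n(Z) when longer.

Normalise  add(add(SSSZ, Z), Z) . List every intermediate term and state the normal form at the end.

  start: add(add(SSSZ, Z), Z)
  step 1: add(S(add(SSZ, Z)), Z)
  step 2: S(add(add(SSZ, Z), Z))
  step 3: S(add(S(add(SZ, Z)), Z))
  step 4: S(S(add(add(SZ, Z), Z)))
  step 5: S(S(add(S(add(Z, Z)), Z)))
  step 6: S(S(S(add(add(Z, Z), Z))))
  step 7: S(S(S(add(Z, Z))))
  step 8: SSSZ

Answer: normal form = SSSZ  (in 8 steps)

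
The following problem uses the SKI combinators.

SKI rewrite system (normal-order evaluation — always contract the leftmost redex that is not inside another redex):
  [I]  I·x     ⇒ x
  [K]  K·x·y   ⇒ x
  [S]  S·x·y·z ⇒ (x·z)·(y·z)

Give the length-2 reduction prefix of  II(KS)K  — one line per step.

  start: II(KS)K
  [1] I(KS)K
  [2] KSK

Answer: after 2 steps: KSK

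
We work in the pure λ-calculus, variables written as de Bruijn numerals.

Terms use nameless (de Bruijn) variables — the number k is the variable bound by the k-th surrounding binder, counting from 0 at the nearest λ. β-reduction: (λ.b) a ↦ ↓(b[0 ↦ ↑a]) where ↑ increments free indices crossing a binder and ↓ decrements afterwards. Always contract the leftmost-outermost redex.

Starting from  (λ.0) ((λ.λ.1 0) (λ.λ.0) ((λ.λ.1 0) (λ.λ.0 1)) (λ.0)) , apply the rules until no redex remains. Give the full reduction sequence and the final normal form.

  start: (λ.0) ((λ.λ.1 0) (λ.λ.0) ((λ.λ.1 0) (λ.λ.0 1)) (λ.0))
  [1] (λ.λ.1 0) (λ.λ.0) ((λ.λ.1 0) (λ.λ.0 1)) (λ.0)
  [2] (λ.(λ.λ.0) 0) ((λ.λ.1 0) (λ.λ.0 1)) (λ.0)
  [3] (λ.λ.0) ((λ.λ.1 0) (λ.λ.0 1)) (λ.0)
  [4] (λ.0) (λ.0)
  [5] λ.0

Answer: normal form = λ.0  (in 5 steps)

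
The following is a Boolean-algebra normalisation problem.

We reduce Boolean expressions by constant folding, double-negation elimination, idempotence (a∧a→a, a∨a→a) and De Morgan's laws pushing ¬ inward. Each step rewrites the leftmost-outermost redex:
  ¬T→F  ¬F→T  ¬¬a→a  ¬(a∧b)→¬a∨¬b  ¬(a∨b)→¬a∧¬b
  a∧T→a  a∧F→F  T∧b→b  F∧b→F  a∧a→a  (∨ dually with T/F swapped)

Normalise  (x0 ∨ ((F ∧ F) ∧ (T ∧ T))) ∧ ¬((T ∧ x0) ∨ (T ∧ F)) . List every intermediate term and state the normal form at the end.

Answer: normal form = x0 ∧ ¬x0  (in 12 steps)

Reduction:
  start: (x0 ∨ ((F ∧ F) ∧ (T ∧ T))) ∧ ¬((T ∧ x0) ∨ (T ∧ F))
  step 1: (x0 ∨ (F ∧ (T ∧ T))) ∧ ¬((T ∧ x0) ∨ (T ∧ F))
  step 2: (x0 ∨ F) ∧ ¬((T ∧ x0) ∨ (T ∧ F))
  step 3: x0 ∧ ¬((T ∧ x0) ∨ (T ∧ F))
  step 4: x0 ∧ (¬(T ∧ x0) ∧ ¬(T ∧ F))
  step 5: x0 ∧ ((¬T ∨ ¬x0) ∧ ¬(T ∧ F))
  step 6: x0 ∧ ((F ∨ ¬x0) ∧ ¬(T ∧ F))
  step 7: x0 ∧ (¬x0 ∧ ¬(T ∧ F))
  step 8: x0 ∧ (¬x0 ∧ (¬T ∨ ¬F))
  step 9: x0 ∧ (¬x0 ∧ (F ∨ ¬F))
  step 10: x0 ∧ (¬x0 ∧ ¬F)
  step 11: x0 ∧ (¬x0 ∧ T)
  step 12: x0 ∧ ¬x0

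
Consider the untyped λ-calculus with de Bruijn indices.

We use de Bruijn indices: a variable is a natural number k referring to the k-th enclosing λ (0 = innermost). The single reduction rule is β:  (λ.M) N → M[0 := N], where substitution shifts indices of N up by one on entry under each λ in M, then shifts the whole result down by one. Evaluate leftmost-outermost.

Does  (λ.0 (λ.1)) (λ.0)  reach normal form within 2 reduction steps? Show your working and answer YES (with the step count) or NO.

  start: (λ.0 (λ.1)) (λ.0)
  [1] (λ.0) (λ.λ.0)
  [2] λ.λ.0

Answer: YES — reaches normal form λ.λ.0 in 2 ≤ 2 steps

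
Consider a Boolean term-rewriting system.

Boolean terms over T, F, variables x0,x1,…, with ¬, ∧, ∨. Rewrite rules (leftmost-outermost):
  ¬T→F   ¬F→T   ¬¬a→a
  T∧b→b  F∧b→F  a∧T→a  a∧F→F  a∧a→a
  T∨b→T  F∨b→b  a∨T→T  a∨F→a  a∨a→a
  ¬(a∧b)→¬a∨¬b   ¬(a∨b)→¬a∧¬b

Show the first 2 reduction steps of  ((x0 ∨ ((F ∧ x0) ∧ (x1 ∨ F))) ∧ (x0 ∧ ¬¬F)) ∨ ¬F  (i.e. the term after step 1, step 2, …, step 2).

Answer: after 2 steps: ((x0 ∨ F) ∧ (x0 ∧ ¬¬F)) ∨ ¬F

Derivation:
  start: ((x0 ∨ ((F ∧ x0) ∧ (x1 ∨ F))) ∧ (x0 ∧ ¬¬F)) ∨ ¬F
  [1] ((x0 ∨ (F ∧ (x1 ∨ F))) ∧ (x0 ∧ ¬¬F)) ∨ ¬F
  [2] ((x0 ∨ F) ∧ (x0 ∧ ¬¬F)) ∨ ¬F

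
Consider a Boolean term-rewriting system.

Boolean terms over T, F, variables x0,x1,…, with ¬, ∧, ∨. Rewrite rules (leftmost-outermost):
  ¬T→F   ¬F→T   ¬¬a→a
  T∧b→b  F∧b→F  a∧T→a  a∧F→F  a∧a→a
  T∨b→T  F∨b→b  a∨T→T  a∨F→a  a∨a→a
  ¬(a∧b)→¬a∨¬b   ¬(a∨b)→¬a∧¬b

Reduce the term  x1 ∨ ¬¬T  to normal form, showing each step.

  start: x1 ∨ ¬¬T
  [1] x1 ∨ T
  [2] T

Answer: normal form = T  (in 2 steps)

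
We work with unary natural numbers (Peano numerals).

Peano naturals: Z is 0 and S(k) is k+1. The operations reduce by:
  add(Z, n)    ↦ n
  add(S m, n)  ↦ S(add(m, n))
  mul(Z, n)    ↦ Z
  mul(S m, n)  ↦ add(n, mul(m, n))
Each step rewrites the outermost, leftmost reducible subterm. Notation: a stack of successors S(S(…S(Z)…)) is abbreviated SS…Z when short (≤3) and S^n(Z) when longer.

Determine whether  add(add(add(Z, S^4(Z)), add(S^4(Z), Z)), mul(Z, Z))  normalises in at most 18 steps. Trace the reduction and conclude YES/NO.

  start: add(add(add(Z, S^4(Z)), add(S^4(Z), Z)), mul(Z, Z))
  step 1: add(add(S^4(Z), add(S^4(Z), Z)), mul(Z, Z))
  step 2: add(S(add(SSSZ, add(S^4(Z), Z))), mul(Z, Z))
  step 3: S(add(add(SSSZ, add(S^4(Z), Z)), mul(Z, Z)))
  step 4: S(add(S(add(SSZ, add(S^4(Z), Z))), mul(Z, Z)))
  step 5: S(S(add(add(SSZ, add(S^4(Z), Z)), mul(Z, Z))))
  step 6: S(S(add(S(add(SZ, add(S^4(Z), Z))), mul(Z, Z))))
  step 7: S(S(S(add(add(SZ, add(S^4(Z), Z)), mul(Z, Z)))))
  step 8: S(S(S(add(S(add(Z, add(S^4(Z), Z))), mul(Z, Z)))))
  step 9: S(S(S(S(add(add(Z, add(S^4(Z), Z)), mul(Z, Z))))))
  step 10: S(S(S(S(add(add(S^4(Z), Z), mul(Z, Z))))))
  step 11: S(S(S(S(add(S(add(SSSZ, Z)), mul(Z, Z))))))
  step 12: S(S(S(S(S(add(add(SSSZ, Z), mul(Z, Z)))))))
  step 13: S(S(S(S(S(add(S(add(SSZ, Z)), mul(Z, Z)))))))
  step 14: S(S(S(S(S(S(add(add(SSZ, Z), mul(Z, Z))))))))
  step 15: S(S(S(S(S(S(add(S(add(SZ, Z)), mul(Z, Z))))))))
  step 16: S(S(S(S(S(S(S(add(add(SZ, Z), mul(Z, Z)))))))))
  step 17: S(S(S(S(S(S(S(add(S(add(Z, Z)), mul(Z, Z)))))))))
  step 18: S(S(S(S(S(S(S(S(add(add(Z, Z), mul(Z, Z))))))))))

Answer: NO — after 18 steps the term is S(S(S(S(S(S(S(S(add(add(Z, Z), mul(Z, Z)))))))))), not yet normal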